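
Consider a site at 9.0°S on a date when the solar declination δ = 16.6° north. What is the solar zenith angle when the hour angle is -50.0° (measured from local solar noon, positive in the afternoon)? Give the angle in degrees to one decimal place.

55.7°

With φ = -9.0°, δ = 16.6°, H = -50.00°: sin φ sin δ = -0.0447, cos φ cos δ cos H = 0.6084, so cos θ_z = 0.5637.
θ_z = arccos(0.5637) = 55.69°.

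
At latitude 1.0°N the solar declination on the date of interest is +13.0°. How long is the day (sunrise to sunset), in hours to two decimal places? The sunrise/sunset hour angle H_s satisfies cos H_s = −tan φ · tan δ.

12.03 hours

cos H_s = −tan(1.0°) · tan(13.0°) = -0.0040, so H_s = arccos(-0.0040) = 90.23°.
Day length = 2 H_s / 15° h⁻¹ = 180.46° / 15 = 12.031 h.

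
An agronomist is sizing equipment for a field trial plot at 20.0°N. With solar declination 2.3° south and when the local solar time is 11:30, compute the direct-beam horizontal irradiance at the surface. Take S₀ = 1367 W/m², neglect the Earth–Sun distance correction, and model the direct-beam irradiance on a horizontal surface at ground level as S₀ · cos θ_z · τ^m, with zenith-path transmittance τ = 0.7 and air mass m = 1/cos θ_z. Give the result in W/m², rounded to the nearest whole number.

850 W/m²

Hour angle H = 15° × (11.5 − 12) = -7.50°.
cos θ_z = sin φ sin δ + cos φ cos δ cos H = (0.3420)(-0.0401) + (0.9397)(0.9992)(0.9914) = 0.9172.
Air mass m = 1/cos θ_z = 1/0.9172 = 1.090; τ^m = 0.7^1.090 = 0.6779.
Surface direct beam = 1367 × 0.9172 × 0.6779 = 849.96 W/m².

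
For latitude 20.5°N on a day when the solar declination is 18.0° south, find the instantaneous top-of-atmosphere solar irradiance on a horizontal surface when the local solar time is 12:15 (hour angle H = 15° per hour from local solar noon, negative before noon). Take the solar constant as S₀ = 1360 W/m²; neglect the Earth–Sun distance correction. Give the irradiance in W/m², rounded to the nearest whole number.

1062 W/m²

Hour angle H = 15° × (12.25 − 12) = 3.75°.
With φ = 20.5°, δ = -18.0°, H = 3.75°: sin φ sin δ = -0.1082, cos φ cos δ cos H = 0.8889, so cos θ_z = 0.7807.
Top-of-atmosphere irradiance = S₀ cos θ_z = 1360 × 0.7807 = 1061.75 W/m².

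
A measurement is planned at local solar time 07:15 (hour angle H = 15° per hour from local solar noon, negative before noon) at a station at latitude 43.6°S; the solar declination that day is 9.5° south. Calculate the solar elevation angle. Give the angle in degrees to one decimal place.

Hour angle H = 15° × (7.25 − 12) = -71.25°.
cos θ_z = sin φ sin δ + cos φ cos δ cos H = (-0.6896)(-0.1650) + (0.7242)(0.9863)(0.3214) = 0.3434.
θ_z = arccos(0.3434) = 69.92°, so the elevation is 90° − 69.92° = 20.08°.

20.1°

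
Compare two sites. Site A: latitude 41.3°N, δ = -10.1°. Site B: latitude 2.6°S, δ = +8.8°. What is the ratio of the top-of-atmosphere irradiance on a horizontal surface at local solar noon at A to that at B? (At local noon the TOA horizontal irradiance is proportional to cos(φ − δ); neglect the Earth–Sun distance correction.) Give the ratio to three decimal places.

A: cos θ_z = cos(41.3° − (-10.1°)) = 0.6239.
B: cos θ_z = cos(-2.6° − (8.8°)) = 0.9803.
Ratio A/B = 0.6239 / 0.9803 = 0.6364.

0.636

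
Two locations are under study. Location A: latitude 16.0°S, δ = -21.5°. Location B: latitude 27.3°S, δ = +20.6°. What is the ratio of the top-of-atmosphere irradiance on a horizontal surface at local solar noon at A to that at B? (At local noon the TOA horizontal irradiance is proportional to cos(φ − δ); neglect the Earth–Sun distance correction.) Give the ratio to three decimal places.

A: cos θ_z = cos(-16.0° − (-21.5°)) = 0.9954.
B: cos θ_z = cos(-27.3° − (20.6°)) = 0.6704.
Ratio A/B = 0.9954 / 0.6704 = 1.4848.

1.485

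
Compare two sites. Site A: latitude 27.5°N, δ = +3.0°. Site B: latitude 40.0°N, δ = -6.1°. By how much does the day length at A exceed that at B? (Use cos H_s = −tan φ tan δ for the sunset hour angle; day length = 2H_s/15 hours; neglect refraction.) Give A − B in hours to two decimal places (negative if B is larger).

+0.89 h

A: H_s = arccos(−tan 27.5° · tan 3.0°) = 91.56°, so 2H_s/15 = 12.2080 h.
B: H_s = arccos(−tan 40.0° · tan -6.1°) = 84.86°, so 2H_s/15 = 11.3147 h.
A − B = 12.2080 − 11.3147 = 0.8933 h.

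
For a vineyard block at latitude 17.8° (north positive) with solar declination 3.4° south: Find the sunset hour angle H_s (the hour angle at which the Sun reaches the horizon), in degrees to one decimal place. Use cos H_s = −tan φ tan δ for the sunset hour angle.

88.9°

cos H_s = −tan(17.8°) · tan(-3.4°) = 0.0191, so H_s = arccos(0.0191) = 88.91°.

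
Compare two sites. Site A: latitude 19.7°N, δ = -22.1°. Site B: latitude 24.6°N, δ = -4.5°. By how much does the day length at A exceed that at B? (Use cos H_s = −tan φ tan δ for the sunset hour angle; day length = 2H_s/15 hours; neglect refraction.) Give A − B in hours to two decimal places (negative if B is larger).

A: H_s = arccos(−tan 19.7° · tan -22.1°) = 81.64°, so 2H_s/15 = 10.8853 h.
B: H_s = arccos(−tan 24.6° · tan -4.5°) = 87.94°, so 2H_s/15 = 11.7253 h.
A − B = 10.8853 − 11.7253 = -0.8400 h.

-0.84 h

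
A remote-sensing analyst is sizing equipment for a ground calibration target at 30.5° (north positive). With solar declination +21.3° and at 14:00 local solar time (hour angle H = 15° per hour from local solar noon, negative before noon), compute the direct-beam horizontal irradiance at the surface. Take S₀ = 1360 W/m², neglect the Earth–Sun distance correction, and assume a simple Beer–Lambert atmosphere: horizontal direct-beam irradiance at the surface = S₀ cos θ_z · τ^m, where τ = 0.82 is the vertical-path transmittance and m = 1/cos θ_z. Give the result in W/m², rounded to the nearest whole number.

955 W/m²

Hour angle H = 15° × (14 − 12) = 30.00°.
cos θ_z = sin(30.5°) sin(21.3°) + cos(30.5°) cos(21.3°) cos(30.00°) = 0.1844 + 0.6952 = 0.8796.
Air mass m = 1/cos θ_z = 1/0.8796 = 1.137; τ^m = 0.82^1.137 = 0.7980.
Surface direct beam = 1360 × 0.8796 × 0.7980 = 954.61 W/m².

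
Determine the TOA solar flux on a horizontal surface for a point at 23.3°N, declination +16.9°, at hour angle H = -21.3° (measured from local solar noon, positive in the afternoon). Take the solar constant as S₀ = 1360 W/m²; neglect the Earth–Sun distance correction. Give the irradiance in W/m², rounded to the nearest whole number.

1270 W/m²

cos θ_z = sin(23.3°) sin(16.9°) + cos(23.3°) cos(16.9°) cos(-21.30°) = 0.1150 + 0.8188 = 0.9338.
Top-of-atmosphere irradiance = S₀ cos θ_z = 1360 × 0.9338 = 1269.97 W/m².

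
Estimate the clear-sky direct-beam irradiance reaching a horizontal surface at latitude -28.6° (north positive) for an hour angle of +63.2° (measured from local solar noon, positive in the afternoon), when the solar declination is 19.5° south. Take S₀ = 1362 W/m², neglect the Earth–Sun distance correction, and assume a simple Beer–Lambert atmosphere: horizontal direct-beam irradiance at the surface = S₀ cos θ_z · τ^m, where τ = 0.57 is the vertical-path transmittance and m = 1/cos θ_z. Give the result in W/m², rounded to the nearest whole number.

253 W/m²

cos θ_z = sin φ sin δ + cos φ cos δ cos H = (-0.4787)(-0.3338) + (0.8780)(0.9426)(0.4509) = 0.5330.
Air mass m = 1/cos θ_z = 1/0.5330 = 1.876; τ^m = 0.57^1.876 = 0.3484.
Surface direct beam = 1362 × 0.5330 × 0.3484 = 252.92 W/m².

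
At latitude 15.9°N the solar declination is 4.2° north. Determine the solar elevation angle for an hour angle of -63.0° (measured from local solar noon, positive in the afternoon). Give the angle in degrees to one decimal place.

27.1°

cos θ_z = sin φ sin δ + cos φ cos δ cos H = (0.2740)(0.0732) + (0.9617)(0.9973)(0.4540) = 0.4555.
θ_z = arccos(0.4555) = 62.90°, so the elevation is 90° − 62.90° = 27.10°.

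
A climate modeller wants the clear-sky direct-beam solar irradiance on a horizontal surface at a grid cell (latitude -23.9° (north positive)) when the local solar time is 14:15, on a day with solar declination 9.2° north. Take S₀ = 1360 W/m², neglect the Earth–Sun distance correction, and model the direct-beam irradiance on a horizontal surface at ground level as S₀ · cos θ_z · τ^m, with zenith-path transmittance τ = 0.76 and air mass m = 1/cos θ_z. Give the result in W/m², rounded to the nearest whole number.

625 W/m²

Hour angle H = 15° × (14.25 − 12) = 33.75°.
With φ = -23.9°, δ = 9.2°, H = 33.75°: sin φ sin δ = -0.0648, cos φ cos δ cos H = 0.7504, so cos θ_z = 0.6856.
Air mass m = 1/cos θ_z = 1/0.6856 = 1.459; τ^m = 0.76^1.459 = 0.6700.
Surface direct beam = 1360 × 0.6856 × 0.6700 = 624.72 W/m².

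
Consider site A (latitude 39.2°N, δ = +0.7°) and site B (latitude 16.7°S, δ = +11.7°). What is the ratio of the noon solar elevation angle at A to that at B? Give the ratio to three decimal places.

0.836

A: 90° − |39.2 − (0.7)| = 51.50°.
B: 90° − |-16.7 − (11.7)| = 61.60°.
Ratio A/B = 51.5000 / 61.6000 = 0.8360.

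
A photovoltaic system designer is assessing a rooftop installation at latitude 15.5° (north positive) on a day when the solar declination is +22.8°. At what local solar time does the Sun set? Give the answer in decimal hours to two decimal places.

The sunset hour angle satisfies cos H_s = −tan φ tan δ = -0.1166, giving H_s = 96.70°.
Sunset is at 12 + H_s/15 = 12 + 6.447 = 18.447 h local solar time.

18.45 h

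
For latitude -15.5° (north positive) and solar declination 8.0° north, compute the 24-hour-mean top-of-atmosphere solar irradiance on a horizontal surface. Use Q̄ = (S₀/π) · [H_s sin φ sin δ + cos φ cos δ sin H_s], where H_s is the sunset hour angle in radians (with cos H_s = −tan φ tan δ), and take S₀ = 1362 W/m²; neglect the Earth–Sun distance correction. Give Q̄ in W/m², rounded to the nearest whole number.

−tan φ tan δ = −(-0.2773)(0.1405) = 0.0390; H_s = arccos(0.0390) = 87.76°. In radians, H_s = 1.5317.
H_s sin φ sin δ = 1.5317 × -0.2672 × 0.1392 = -0.0570.
cos φ cos δ sin H_s = 0.9636 × 0.9903 × 0.9992 = 0.9535.
Q̄ = (1362/π) × (-0.0570 + 0.9535) = 433.54 × 0.8965 = 388.67 W/m².

389 W/m²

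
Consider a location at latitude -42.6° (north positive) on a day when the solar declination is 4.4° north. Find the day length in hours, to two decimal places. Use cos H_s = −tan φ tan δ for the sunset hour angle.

−tan φ tan δ = −(-0.9195)(0.0769) = 0.0707; H_s = arccos(0.0707) = 85.95°.
Day length = 2 H_s / 15° h⁻¹ = 171.90° / 15 = 11.460 h.

11.46 hours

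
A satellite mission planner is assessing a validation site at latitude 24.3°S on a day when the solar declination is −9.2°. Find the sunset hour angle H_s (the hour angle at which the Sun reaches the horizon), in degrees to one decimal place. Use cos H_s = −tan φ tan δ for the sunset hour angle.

94.2°

cos H_s = −tan(-24.3°) · tan(-9.2°) = -0.0731, so H_s = arccos(-0.0731) = 94.19°.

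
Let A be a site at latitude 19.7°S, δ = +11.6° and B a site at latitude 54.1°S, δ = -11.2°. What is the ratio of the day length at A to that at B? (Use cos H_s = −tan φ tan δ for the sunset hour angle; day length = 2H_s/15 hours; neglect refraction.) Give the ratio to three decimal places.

A: H_s = arccos(−tan -19.7° · tan 11.6°) = 85.79°, so 2H_s/15 = 11.4387 h.
B: H_s = arccos(−tan -54.1° · tan -11.2°) = 105.87°, so 2H_s/15 = 14.1160 h.
Ratio A/B = 11.4387 / 14.1160 = 0.8103.

0.810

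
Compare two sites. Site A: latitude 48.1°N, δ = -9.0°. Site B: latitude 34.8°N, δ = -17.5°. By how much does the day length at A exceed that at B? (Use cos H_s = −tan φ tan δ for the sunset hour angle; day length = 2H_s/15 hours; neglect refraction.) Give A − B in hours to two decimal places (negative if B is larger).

+0.33 h

A: H_s = arccos(−tan 48.1° · tan -9.0°) = 79.83°, so 2H_s/15 = 10.6440 h.
B: H_s = arccos(−tan 34.8° · tan -17.5°) = 77.34°, so 2H_s/15 = 10.3120 h.
A − B = 10.6440 − 10.3120 = 0.3320 h.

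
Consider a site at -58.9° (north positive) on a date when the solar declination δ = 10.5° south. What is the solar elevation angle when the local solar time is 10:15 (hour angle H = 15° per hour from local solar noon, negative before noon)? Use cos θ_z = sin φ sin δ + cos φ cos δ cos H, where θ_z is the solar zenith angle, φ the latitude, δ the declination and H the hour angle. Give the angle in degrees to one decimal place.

Hour angle H = 15° × (10.25 − 12) = -26.25°.
With φ = -58.9°, δ = -10.5°, H = -26.25°: sin φ sin δ = 0.1560, cos φ cos δ cos H = 0.4555, so cos θ_z = 0.6115.
θ_z = arccos(0.6115) = 52.30°, so the elevation is 90° − 52.30° = 37.70°.

37.7°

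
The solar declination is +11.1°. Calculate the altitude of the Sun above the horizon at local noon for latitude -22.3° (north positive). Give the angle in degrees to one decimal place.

At local solar noon the hour angle is zero, so the elevation is 90° − |φ − δ| = 90° − |-22.3° − (11.1°)| = 90° − 33.4° = 56.6°.

56.6°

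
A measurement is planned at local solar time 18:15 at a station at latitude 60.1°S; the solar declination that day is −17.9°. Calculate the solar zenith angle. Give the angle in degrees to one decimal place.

76.4°

Hour angle H = 15° × (18.25 − 12) = 93.75°.
cos θ_z = sin(-60.1°) sin(-17.9°) + cos(-60.1°) cos(-17.9°) cos(93.75°) = 0.2664 + -0.0310 = 0.2354.
θ_z = arccos(0.2354) = 76.38°.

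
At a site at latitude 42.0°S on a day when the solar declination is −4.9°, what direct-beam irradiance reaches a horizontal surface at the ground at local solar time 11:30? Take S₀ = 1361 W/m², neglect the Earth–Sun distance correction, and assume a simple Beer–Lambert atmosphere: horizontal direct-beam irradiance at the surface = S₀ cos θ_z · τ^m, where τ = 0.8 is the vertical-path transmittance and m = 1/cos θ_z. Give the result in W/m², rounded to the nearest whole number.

Hour angle H = 15° × (11.5 − 12) = -7.50°.
cos θ_z = sin(-42.0°) sin(-4.9°) + cos(-42.0°) cos(-4.9°) cos(-7.50°) = 0.0572 + 0.7341 = 0.7913.
Air mass m = 1/cos θ_z = 1/0.7913 = 1.264; τ^m = 0.8^1.264 = 0.7542.
Surface direct beam = 1361 × 0.7913 × 0.7542 = 812.24 W/m².

812 W/m²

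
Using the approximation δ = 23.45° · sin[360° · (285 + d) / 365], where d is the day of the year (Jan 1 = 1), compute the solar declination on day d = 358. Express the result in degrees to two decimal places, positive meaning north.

360 × (285 + 358) / 365 = 634.192°; sin(634.192°) = -0.9973.
δ = 23.45 × -0.9973 = -23.387° ≈ -23.39°.

-23.39°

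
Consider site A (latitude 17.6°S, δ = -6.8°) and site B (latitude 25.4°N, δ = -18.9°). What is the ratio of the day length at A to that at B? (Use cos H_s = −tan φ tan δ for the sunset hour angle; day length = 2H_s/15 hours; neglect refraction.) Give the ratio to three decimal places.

1.143

A: H_s = arccos(−tan -17.6° · tan -6.8°) = 92.17°, so 2H_s/15 = 12.2893 h.
B: H_s = arccos(−tan 25.4° · tan -18.9°) = 80.64°, so 2H_s/15 = 10.7520 h.
Ratio A/B = 12.2893 / 10.7520 = 1.1430.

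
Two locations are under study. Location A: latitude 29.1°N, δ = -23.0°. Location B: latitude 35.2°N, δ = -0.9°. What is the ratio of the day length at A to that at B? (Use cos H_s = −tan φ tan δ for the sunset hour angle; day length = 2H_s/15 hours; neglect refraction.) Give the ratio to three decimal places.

0.854

A: H_s = arccos(−tan 29.1° · tan -23.0°) = 76.33°, so 2H_s/15 = 10.1773 h.
B: H_s = arccos(−tan 35.2° · tan -0.9°) = 89.37°, so 2H_s/15 = 11.9160 h.
Ratio A/B = 10.1773 / 11.9160 = 0.8541.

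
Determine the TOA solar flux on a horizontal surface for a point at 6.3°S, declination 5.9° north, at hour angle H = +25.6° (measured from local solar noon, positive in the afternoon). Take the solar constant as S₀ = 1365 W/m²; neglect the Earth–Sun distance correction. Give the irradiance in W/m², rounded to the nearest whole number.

1202 W/m²

With φ = -6.3°, δ = 5.9°, H = 25.60°: sin φ sin δ = -0.0113, cos φ cos δ cos H = 0.8916, so cos θ_z = 0.8803.
Top-of-atmosphere irradiance = S₀ cos θ_z = 1365 × 0.8803 = 1201.61 W/m².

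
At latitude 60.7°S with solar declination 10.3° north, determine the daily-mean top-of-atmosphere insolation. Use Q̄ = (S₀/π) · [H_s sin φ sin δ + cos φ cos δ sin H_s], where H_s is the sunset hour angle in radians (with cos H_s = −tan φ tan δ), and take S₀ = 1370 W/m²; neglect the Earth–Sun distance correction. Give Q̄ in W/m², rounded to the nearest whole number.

The sunset hour angle satisfies cos H_s = −tan φ tan δ = 0.3238, giving H_s = 71.11°. In radians, H_s = 1.2411.
H_s sin φ sin δ = 1.2411 × -0.8721 × 0.1788 = -0.1935.
cos φ cos δ sin H_s = 0.4894 × 0.9839 × 0.9461 = 0.4556.
Q̄ = (1370/π) × (-0.1935 + 0.4556) = 436.08 × 0.2621 = 114.30 W/m².

114 W/m²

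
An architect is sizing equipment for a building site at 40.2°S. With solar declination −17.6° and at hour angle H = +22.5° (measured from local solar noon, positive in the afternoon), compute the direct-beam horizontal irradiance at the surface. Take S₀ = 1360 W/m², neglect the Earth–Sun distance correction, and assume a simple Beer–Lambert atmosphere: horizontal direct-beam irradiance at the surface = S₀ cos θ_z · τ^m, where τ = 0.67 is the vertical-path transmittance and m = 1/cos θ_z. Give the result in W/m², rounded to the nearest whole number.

cos θ_z = sin(-40.2°) sin(-17.6°) + cos(-40.2°) cos(-17.6°) cos(22.50°) = 0.1952 + 0.6726 = 0.8678.
Air mass m = 1/cos θ_z = 1/0.8678 = 1.152; τ^m = 0.67^1.152 = 0.6304.
Surface direct beam = 1360 × 0.8678 × 0.6304 = 744.00 W/m².

744 W/m²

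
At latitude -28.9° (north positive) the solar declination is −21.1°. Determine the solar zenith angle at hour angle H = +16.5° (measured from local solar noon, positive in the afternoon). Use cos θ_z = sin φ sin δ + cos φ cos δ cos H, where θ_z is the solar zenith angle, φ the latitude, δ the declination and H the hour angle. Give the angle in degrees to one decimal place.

cos θ_z = sin(-28.9°) sin(-21.1°) + cos(-28.9°) cos(-21.1°) cos(16.50°) = 0.1740 + 0.7831 = 0.9571.
θ_z = arccos(0.9571) = 16.84°.

16.8°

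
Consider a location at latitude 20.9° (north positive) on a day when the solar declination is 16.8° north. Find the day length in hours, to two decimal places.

The sunset hour angle satisfies cos H_s = −tan φ tan δ = -0.1153, giving H_s = 96.62°.
Day length = 2 H_s / 15° h⁻¹ = 193.24° / 15 = 12.883 h.

12.88 hours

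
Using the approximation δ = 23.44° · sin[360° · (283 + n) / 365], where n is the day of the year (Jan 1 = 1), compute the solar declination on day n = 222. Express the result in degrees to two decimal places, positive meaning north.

360 × (283 + 222) / 365 = 498.082°; sin(498.082°) = 0.6681.
δ = 23.44 × 0.6681 = 15.660° ≈ +15.66°.

+15.66°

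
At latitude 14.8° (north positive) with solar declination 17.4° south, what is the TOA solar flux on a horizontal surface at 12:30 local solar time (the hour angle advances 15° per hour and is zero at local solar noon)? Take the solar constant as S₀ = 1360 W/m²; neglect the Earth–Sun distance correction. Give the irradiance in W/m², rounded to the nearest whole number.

1140 W/m²

Hour angle H = 15° × (12.5 − 12) = 7.50°.
cos θ_z = sin φ sin δ + cos φ cos δ cos H = (0.2554)(-0.2990) + (0.9668)(0.9542)(0.9914) = 0.8382.
Top-of-atmosphere irradiance = S₀ cos θ_z = 1360 × 0.8382 = 1139.95 W/m².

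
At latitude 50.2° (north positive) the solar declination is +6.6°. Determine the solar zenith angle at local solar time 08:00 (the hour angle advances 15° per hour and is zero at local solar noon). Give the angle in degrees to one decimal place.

66.0°

Hour angle H = 15° × (8 − 12) = -60.00°.
With φ = 50.2°, δ = 6.6°, H = -60.00°: sin φ sin δ = 0.0883, cos φ cos δ cos H = 0.3179, so cos θ_z = 0.4062.
θ_z = arccos(0.4062) = 66.03°.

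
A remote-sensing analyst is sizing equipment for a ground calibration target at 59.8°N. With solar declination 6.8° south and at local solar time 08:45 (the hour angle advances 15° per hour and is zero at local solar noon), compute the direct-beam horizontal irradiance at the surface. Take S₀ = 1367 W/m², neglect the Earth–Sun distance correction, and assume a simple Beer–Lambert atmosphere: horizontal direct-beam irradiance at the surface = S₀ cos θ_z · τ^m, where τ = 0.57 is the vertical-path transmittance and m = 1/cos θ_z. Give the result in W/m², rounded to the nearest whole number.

Hour angle H = 15° × (8.75 − 12) = -48.75°.
cos θ_z = sin φ sin δ + cos φ cos δ cos H = (0.8643)(-0.1184) + (0.5030)(0.9930)(0.6593) = 0.2270.
Air mass m = 1/cos θ_z = 1/0.2270 = 4.405; τ^m = 0.57^4.405 = 0.0841.
Surface direct beam = 1367 × 0.2270 × 0.0841 = 26.10 W/m².

26 W/m²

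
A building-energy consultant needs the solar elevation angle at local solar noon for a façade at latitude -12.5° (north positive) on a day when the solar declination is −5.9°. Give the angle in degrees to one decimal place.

At local solar noon the hour angle is zero, so the elevation is 90° − |φ − δ| = 90° − |-12.5° − (-5.9°)| = 90° − 6.6° = 83.4°.

83.4°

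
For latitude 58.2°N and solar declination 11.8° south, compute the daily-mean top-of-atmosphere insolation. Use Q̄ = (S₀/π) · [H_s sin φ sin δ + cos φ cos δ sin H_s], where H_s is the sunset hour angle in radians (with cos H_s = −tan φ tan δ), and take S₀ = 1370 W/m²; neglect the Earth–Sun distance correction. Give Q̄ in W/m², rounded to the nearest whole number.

cos H_s = −tan(58.2°) · tan(-11.8°) = 0.3369, so H_s = arccos(0.3369) = 70.31°. In radians, H_s = 1.2271.
H_s sin φ sin δ = 1.2271 × 0.8499 × -0.2045 = -0.2133.
cos φ cos δ sin H_s = 0.5270 × 0.9789 × 0.9415 = 0.4857.
Q̄ = (1370/π) × (-0.2133 + 0.4857) = 436.08 × 0.2724 = 118.79 W/m².

119 W/m²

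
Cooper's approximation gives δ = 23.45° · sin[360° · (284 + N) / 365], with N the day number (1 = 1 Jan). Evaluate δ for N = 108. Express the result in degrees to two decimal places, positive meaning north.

+10.51°

360 × (284 + 108) / 365 = 386.630°; sin(386.630°) = 0.4482.
δ = 23.45 × 0.4482 = 10.510° ≈ +10.51°.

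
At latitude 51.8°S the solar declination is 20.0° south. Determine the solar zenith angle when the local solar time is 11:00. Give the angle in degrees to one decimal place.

33.9°

Hour angle H = 15° × (11 − 12) = -15.00°.
With φ = -51.8°, δ = -20.0°, H = -15.00°: sin φ sin δ = 0.2688, cos φ cos δ cos H = 0.5613, so cos θ_z = 0.8301.
θ_z = arccos(0.8301) = 33.89°.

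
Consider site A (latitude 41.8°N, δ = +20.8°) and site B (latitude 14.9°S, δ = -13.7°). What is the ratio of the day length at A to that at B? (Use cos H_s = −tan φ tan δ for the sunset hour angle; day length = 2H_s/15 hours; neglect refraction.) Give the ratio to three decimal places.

A: H_s = arccos(−tan 41.8° · tan 20.8°) = 109.85°, so 2H_s/15 = 14.6467 h.
B: H_s = arccos(−tan -14.9° · tan -13.7°) = 93.72°, so 2H_s/15 = 12.4960 h.
Ratio A/B = 14.6467 / 12.4960 = 1.1721.

1.172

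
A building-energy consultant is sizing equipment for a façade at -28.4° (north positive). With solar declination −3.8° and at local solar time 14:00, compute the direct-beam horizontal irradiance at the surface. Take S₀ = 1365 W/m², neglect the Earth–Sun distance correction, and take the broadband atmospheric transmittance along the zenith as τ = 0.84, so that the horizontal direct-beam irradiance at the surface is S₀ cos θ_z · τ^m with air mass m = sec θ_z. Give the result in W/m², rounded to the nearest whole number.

867 W/m²

Hour angle H = 15° × (14 − 12) = 30.00°.
With φ = -28.4°, δ = -3.8°, H = 30.00°: sin φ sin δ = 0.0315, cos φ cos δ cos H = 0.7601, so cos θ_z = 0.7916.
Air mass m = 1/cos θ_z = 1/0.7916 = 1.263; τ^m = 0.84^1.263 = 0.8024.
Surface direct beam = 1365 × 0.7916 × 0.8024 = 867.02 W/m².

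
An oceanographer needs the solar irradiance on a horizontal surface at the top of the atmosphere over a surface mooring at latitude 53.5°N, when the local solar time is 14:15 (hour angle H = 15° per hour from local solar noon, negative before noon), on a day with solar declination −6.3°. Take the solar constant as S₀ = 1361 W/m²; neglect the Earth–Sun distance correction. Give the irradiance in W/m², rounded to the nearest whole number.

Hour angle H = 15° × (14.25 − 12) = 33.75°.
cos θ_z = sin(53.5°) sin(-6.3°) + cos(53.5°) cos(-6.3°) cos(33.75°) = -0.0882 + 0.4916 = 0.4034.
Top-of-atmosphere irradiance = S₀ cos θ_z = 1361 × 0.4034 = 549.03 W/m².

549 W/m²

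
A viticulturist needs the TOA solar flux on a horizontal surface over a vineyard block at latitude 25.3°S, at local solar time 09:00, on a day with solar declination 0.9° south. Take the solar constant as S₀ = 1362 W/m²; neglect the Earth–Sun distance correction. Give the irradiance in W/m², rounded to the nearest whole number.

880 W/m²

Hour angle H = 15° × (9 − 12) = -45.00°.
cos θ_z = sin φ sin δ + cos φ cos δ cos H = (-0.4274)(-0.0157) + (0.9041)(0.9999)(0.7071) = 0.6459.
Top-of-atmosphere irradiance = S₀ cos θ_z = 1362 × 0.6459 = 879.72 W/m².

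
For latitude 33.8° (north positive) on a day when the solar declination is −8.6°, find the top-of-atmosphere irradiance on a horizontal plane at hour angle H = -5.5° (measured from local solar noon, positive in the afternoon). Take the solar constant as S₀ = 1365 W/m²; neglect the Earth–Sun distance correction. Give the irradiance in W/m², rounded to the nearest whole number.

1003 W/m²

cos θ_z = sin(33.8°) sin(-8.6°) + cos(33.8°) cos(-8.6°) cos(-5.50°) = -0.0832 + 0.8179 = 0.7347.
Top-of-atmosphere irradiance = S₀ cos θ_z = 1365 × 0.7347 = 1002.87 W/m².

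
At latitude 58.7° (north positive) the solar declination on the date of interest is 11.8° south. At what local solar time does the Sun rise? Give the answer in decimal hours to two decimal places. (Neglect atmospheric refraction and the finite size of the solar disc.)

−tan φ tan δ = −(1.6447)(-0.2089) = 0.3436; H_s = arccos(0.3436) = 69.90°.
Sunrise is at 12 − H_s/15 = 12 − 4.660 = 7.340 h local solar time.

7.34 h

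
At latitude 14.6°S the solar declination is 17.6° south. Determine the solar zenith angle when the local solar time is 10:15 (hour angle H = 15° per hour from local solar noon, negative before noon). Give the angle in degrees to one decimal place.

Hour angle H = 15° × (10.25 − 12) = -26.25°.
cos θ_z = sin φ sin δ + cos φ cos δ cos H = (-0.2521)(-0.3024) + (0.9677)(0.9532)(0.8969) = 0.9035.
θ_z = arccos(0.9035) = 25.38°.

25.4°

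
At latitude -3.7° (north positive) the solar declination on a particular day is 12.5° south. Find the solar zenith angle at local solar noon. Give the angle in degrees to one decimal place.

At local solar noon the hour angle is zero, so the zenith angle is |φ − δ| = |-3.7° − (-12.5°)| = 8.8°.

8.8°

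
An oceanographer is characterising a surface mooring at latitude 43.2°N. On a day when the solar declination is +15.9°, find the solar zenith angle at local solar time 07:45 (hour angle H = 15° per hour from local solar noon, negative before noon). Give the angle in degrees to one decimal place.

60.2°

Hour angle H = 15° × (7.75 − 12) = -63.75°.
cos θ_z = sin(43.2°) sin(15.9°) + cos(43.2°) cos(15.9°) cos(-63.75°) = 0.1875 + 0.3101 = 0.4976.
θ_z = arccos(0.4976) = 60.16°.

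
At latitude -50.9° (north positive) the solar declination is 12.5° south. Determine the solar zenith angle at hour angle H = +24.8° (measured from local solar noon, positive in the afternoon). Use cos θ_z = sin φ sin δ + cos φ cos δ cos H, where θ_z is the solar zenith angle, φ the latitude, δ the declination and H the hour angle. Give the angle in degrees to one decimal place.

43.4°

With φ = -50.9°, δ = -12.5°, H = 24.80°: sin φ sin δ = 0.1680, cos φ cos δ cos H = 0.5589, so cos θ_z = 0.7269.
θ_z = arccos(0.7269) = 43.37°.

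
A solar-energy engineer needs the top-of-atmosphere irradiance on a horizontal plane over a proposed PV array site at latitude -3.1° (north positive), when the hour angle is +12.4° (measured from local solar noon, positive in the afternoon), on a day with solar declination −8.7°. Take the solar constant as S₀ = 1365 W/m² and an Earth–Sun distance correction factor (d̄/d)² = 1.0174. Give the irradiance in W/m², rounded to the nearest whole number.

cos θ_z = sin φ sin δ + cos φ cos δ cos H = (-0.0541)(-0.1513) + (0.9985)(0.9885)(0.9767) = 0.9722.
Top-of-atmosphere irradiance = S₀ (d̄/d)² cos θ_z = 1365 × 1.0174 × 0.9722 = 1350.14 W/m².

1350 W/m²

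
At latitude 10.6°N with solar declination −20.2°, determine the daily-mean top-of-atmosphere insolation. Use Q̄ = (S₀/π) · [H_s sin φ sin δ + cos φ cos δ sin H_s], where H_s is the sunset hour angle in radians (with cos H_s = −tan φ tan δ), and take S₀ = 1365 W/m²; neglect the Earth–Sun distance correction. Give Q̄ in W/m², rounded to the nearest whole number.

The sunset hour angle satisfies cos H_s = −tan φ tan δ = 0.0689, giving H_s = 86.05°. In radians, H_s = 1.5019.
H_s sin φ sin δ = 1.5019 × 0.1840 × -0.3453 = -0.0954.
cos φ cos δ sin H_s = 0.9829 × 0.9385 × 0.9976 = 0.9202.
Q̄ = (1365/π) × (-0.0954 + 0.9202) = 434.49 × 0.8248 = 358.37 W/m².

358 W/m²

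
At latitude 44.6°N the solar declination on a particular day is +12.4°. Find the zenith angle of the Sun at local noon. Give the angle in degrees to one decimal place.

32.2°

At local solar noon the hour angle is zero, so the zenith angle is |φ − δ| = |44.6° − (12.4°)| = 32.2°.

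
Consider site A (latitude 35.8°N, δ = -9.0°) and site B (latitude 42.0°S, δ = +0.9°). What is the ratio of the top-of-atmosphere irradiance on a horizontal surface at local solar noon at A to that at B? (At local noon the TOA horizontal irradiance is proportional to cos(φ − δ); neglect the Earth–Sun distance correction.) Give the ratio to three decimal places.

A: cos θ_z = cos(35.8° − (-9.0°)) = 0.7096.
B: cos θ_z = cos(-42.0° − (0.9°)) = 0.7325.
Ratio A/B = 0.7096 / 0.7325 = 0.9687.

0.969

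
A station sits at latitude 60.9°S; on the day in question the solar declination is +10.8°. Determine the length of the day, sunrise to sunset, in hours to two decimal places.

−tan φ tan δ = −(-1.7966)(0.1908) = 0.3428; H_s = arccos(0.3428) = 69.95°.
Day length = 2 H_s / 15° h⁻¹ = 139.90° / 15 = 9.327 h.

9.33 hours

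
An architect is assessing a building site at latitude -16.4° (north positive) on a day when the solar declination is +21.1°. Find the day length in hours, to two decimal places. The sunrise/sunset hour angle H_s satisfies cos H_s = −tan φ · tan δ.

cos H_s = −tan(-16.4°) · tan(21.1°) = 0.1136, so H_s = arccos(0.1136) = 83.48°.
Day length = 2 H_s / 15° h⁻¹ = 166.96° / 15 = 11.131 h.

11.13 hours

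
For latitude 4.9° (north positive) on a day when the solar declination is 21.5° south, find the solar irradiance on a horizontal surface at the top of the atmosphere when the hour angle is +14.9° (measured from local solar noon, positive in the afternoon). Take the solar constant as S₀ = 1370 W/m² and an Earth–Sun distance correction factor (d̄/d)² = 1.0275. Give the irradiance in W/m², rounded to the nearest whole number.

1217 W/m²

cos θ_z = sin(4.9°) sin(-21.5°) + cos(4.9°) cos(-21.5°) cos(14.90°) = -0.0313 + 0.8958 = 0.8645.
Top-of-atmosphere irradiance = S₀ (d̄/d)² cos θ_z = 1370 × 1.0275 × 0.8645 = 1216.94 W/m².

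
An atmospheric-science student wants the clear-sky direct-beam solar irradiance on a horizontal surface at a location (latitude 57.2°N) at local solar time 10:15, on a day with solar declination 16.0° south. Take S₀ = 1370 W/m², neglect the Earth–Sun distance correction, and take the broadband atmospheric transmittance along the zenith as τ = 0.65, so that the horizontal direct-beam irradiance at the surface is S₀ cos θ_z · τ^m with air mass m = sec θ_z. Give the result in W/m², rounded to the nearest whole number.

52 W/m²

Hour angle H = 15° × (10.25 − 12) = -26.25°.
cos θ_z = sin φ sin δ + cos φ cos δ cos H = (0.8406)(-0.2756) + (0.5417)(0.9613)(0.8969) = 0.2354.
Air mass m = 1/cos θ_z = 1/0.2354 = 4.248; τ^m = 0.65^4.248 = 0.1604.
Surface direct beam = 1370 × 0.2354 × 0.1604 = 51.73 W/m².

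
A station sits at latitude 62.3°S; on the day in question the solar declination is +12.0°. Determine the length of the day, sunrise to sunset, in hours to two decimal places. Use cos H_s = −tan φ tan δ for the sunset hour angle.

8.82 hours

The sunset hour angle satisfies cos H_s = −tan φ tan δ = 0.4049, giving H_s = 66.12°.
Day length = 2 H_s / 15° h⁻¹ = 132.24° / 15 = 8.816 h.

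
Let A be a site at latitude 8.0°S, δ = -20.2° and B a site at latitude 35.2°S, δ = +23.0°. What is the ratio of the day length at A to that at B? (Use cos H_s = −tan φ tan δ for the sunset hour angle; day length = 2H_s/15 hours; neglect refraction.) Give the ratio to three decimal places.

A: H_s = arccos(−tan -8.0° · tan -20.2°) = 92.96°, so 2H_s/15 = 12.3947 h.
B: H_s = arccos(−tan -35.2° · tan 23.0°) = 72.58°, so 2H_s/15 = 9.6773 h.
Ratio A/B = 12.3947 / 9.6773 = 1.2808.

1.281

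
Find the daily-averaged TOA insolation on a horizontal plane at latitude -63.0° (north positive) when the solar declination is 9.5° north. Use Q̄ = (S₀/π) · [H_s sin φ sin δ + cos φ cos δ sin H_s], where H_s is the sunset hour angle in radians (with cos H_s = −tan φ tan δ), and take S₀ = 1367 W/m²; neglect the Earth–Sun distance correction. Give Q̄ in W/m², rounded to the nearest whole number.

The sunset hour angle satisfies cos H_s = −tan φ tan δ = 0.3284, giving H_s = 70.83°. In radians, H_s = 1.2362.
H_s sin φ sin δ = 1.2362 × -0.8910 × 0.1650 = -0.1817.
cos φ cos δ sin H_s = 0.4540 × 0.9863 × 0.9445 = 0.4229.
Q̄ = (1367/π) × (-0.1817 + 0.4229) = 435.13 × 0.2412 = 104.95 W/m².

105 W/m²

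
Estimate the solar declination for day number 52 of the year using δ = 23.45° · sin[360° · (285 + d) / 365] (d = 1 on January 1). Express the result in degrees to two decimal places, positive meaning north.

360 × (285 + 52) / 365 = 332.384°; sin(332.384°) = -0.4635.
δ = 23.45 × -0.4635 = -10.869° ≈ -10.87°.

-10.87°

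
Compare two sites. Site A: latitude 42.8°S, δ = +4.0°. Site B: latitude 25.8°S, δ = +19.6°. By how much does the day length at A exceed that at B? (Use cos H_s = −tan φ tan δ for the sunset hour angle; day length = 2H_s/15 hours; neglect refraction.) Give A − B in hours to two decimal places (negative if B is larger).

A: H_s = arccos(−tan -42.8° · tan 4.0°) = 86.29°, so 2H_s/15 = 11.5053 h.
B: H_s = arccos(−tan -25.8° · tan 19.6°) = 80.09°, so 2H_s/15 = 10.6787 h.
A − B = 11.5053 − 10.6787 = 0.8266 h.

+0.83 h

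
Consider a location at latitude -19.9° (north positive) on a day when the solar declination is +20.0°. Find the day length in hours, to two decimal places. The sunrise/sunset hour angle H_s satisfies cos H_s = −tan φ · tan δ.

−tan φ tan δ = −(-0.3620)(0.3640) = 0.1318; H_s = arccos(0.1318) = 82.43°.
Day length = 2 H_s / 15° h⁻¹ = 164.86° / 15 = 10.991 h.

10.99 hours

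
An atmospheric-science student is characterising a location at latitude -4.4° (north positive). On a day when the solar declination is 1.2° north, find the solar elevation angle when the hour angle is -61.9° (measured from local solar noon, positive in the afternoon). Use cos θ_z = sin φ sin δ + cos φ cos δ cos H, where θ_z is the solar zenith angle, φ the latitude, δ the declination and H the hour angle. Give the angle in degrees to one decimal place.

cos θ_z = sin φ sin δ + cos φ cos δ cos H = (-0.0767)(0.0209) + (0.9971)(0.9998)(0.4710) = 0.4679.
θ_z = arccos(0.4679) = 62.10°, so the elevation is 90° − 62.10° = 27.90°.

27.9°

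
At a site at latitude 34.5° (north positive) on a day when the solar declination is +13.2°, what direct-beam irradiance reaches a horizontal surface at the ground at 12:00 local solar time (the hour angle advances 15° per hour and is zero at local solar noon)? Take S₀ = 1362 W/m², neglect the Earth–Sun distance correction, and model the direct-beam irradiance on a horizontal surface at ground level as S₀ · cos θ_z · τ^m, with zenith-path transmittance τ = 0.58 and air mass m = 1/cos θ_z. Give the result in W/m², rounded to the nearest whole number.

Hour angle H = 15° × (12 − 12) = 0.00°.
cos θ_z = sin φ sin δ + cos φ cos δ cos H = (0.5664)(0.2284) + (0.8241)(0.9736)(1.0000) = 0.9317.
Air mass m = 1/cos θ_z = 1/0.9317 = 1.073; τ^m = 0.58^1.073 = 0.5574.
Surface direct beam = 1362 × 0.9317 × 0.5574 = 707.33 W/m².

707 W/m²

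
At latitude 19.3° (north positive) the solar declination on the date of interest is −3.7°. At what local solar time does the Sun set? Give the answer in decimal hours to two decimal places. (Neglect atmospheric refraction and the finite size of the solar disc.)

17.91 h

The sunset hour angle satisfies cos H_s = −tan φ tan δ = 0.0226, giving H_s = 88.71°.
Sunset is at 12 + H_s/15 = 12 + 5.914 = 17.914 h local solar time.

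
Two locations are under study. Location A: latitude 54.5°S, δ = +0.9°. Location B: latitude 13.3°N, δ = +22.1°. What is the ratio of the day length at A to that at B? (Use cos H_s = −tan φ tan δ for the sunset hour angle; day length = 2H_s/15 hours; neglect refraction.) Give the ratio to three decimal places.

0.929

A: H_s = arccos(−tan -54.5° · tan 0.9°) = 88.74°, so 2H_s/15 = 11.8320 h.
B: H_s = arccos(−tan 13.3° · tan 22.1°) = 95.51°, so 2H_s/15 = 12.7347 h.
Ratio A/B = 11.8320 / 12.7347 = 0.9291.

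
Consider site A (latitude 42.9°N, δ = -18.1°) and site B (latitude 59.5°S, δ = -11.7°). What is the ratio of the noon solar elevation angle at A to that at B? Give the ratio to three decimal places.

A: 90° − |42.9 − (-18.1)| = 29.00°.
B: 90° − |-59.5 − (-11.7)| = 42.20°.
Ratio A/B = 29.0000 / 42.2000 = 0.6872.

0.687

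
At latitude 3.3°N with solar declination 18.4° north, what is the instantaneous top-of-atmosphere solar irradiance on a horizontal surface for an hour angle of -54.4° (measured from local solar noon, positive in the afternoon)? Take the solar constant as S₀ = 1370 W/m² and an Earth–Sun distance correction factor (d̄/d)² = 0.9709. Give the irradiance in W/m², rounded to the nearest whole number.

758 W/m²

cos θ_z = sin(3.3°) sin(18.4°) + cos(3.3°) cos(18.4°) cos(-54.40°) = 0.0182 + 0.5514 = 0.5696.
Top-of-atmosphere irradiance = S₀ (d̄/d)² cos θ_z = 1370 × 0.9709 × 0.5696 = 757.64 W/m².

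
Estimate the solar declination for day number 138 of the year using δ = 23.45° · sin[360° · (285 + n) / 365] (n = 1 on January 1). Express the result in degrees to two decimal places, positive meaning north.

360 × (285 + 138) / 365 = 417.205°; sin(417.205°) = 0.8406.
δ = 23.45 × 0.8406 = 19.712° ≈ +19.71°.

+19.71°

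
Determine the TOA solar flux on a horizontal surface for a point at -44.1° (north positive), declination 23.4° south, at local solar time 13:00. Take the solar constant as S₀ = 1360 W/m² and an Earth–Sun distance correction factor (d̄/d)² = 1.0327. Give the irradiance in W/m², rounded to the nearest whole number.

Hour angle H = 15° × (13 − 12) = 15.00°.
cos θ_z = sin(-44.1°) sin(-23.4°) + cos(-44.1°) cos(-23.4°) cos(15.00°) = 0.2764 + 0.6366 = 0.9130.
Top-of-atmosphere irradiance = S₀ (d̄/d)² cos θ_z = 1360 × 1.0327 × 0.9130 = 1282.28 W/m².

1282 W/m²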